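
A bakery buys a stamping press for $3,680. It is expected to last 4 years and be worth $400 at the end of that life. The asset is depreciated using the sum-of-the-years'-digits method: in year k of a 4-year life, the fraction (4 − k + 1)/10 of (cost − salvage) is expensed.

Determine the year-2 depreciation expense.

Depreciable base = $3,680 − $400 = $3,280.
Sum of the years' digits = 4+3+2+1 = 10.
Year 1: $3,280 × 4/10 = $1,312. Book value $2,368.
Year 2: $3,280 × 3/10 = $984. Book value $1,384.

$984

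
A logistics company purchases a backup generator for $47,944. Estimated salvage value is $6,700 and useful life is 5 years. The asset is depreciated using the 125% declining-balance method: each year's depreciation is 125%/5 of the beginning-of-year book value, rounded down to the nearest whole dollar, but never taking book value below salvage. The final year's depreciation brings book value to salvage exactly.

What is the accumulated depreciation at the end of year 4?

$32,773

Depreciable base = $47,944 − $6,700 = $41,244.
Year 1: ⌊$47,944 × 125%/5⌋ = $11,986. Book value $35,958.
Year 2: ⌊$35,958 × 125%/5⌋ = $8,989. Book value $26,969.
Year 3: ⌊$26,969 × 125%/5⌋ = $6,742. Book value $20,227.
Year 4: ⌊$20,227 × 125%/5⌋ = $5,056. Book value $15,171.
Accumulated through year 4 = $47,944 − $15,171 = $32,773.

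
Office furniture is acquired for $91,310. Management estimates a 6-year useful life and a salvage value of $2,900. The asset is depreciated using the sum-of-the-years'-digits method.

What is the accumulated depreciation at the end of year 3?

$63,150

Depreciable base = $91,310 − $2,900 = $88,410.
Sum of the years' digits = 6+5+4+3+2+1 = 21.
Year 1: $88,410 × 6/21 = $25,260. Book value $66,050.
Year 2: $88,410 × 5/21 = $21,050. Book value $45,000.
Year 3: $88,410 × 4/21 = $16,840. Book value $28,160.
Accumulated through year 3 = $91,310 − $28,160 = $63,150.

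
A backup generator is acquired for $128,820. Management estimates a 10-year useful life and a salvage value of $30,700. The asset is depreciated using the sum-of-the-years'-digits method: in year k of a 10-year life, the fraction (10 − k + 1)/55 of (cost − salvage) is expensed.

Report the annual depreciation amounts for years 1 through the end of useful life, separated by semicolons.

$17,840; $16,056; $14,272; $12,488; $10,704; $8,920; $7,136; $5,352; $3,568; $1,784

Depreciable base = $128,820 − $30,700 = $98,120.
Sum of the years' digits = 10+9+8+7+6+5+4+3+2+1 = 55.
Year 1: $98,120 × 10/55 = $17,840. Book value $110,980.
Year 2: $98,120 × 9/55 = $16,056. Book value $94,924.
Year 3: $98,120 × 8/55 = $14,272. Book value $80,652.
Year 4: $98,120 × 7/55 = $12,488. Book value $68,164.
Year 5: $98,120 × 6/55 = $10,704. Book value $57,460.
Year 6: $98,120 × 5/55 = $8,920. Book value $48,540.
Year 7: $98,120 × 4/55 = $7,136. Book value $41,404.
Year 8: $98,120 × 3/55 = $5,352. Book value $36,052.
Year 9: $98,120 × 2/55 = $3,568. Book value $32,484.
Year 10: $98,120 × 1/55 = $1,784. Book value $30,700.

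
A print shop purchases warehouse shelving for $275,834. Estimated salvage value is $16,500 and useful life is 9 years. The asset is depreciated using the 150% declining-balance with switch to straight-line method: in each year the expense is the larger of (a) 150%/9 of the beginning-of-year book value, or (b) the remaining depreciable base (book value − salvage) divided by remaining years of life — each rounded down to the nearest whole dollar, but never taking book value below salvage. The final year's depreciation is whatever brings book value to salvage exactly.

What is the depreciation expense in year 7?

Depreciable base = $275,834 − $16,500 = $259,334.
Year 1: DB = ⌊$275,834 × 150%/9⌋ = $45,972; SL = ⌊$259,334/9⌋ = $28,814 → take DB $45,972. Book value $229,862.
Year 2: DB = ⌊$229,862 × 150%/9⌋ = $38,310; SL = ⌊$213,362/8⌋ = $26,670 → take DB $38,310. Book value $191,552.
Year 3: DB = ⌊$191,552 × 150%/9⌋ = $31,925; SL = ⌊$175,052/7⌋ = $25,007 → take DB $31,925. Book value $159,627.
Year 4: DB = ⌊$159,627 × 150%/9⌋ = $26,604; SL = ⌊$143,127/6⌋ = $23,854 → take DB $26,604. Book value $133,023.
Year 5: DB = ⌊$133,023 × 150%/9⌋ = $22,170; SL = ⌊$116,523/5⌋ = $23,304 → take SL $23,304. Book value $109,719.
Year 6: DB = ⌊$109,719 × 150%/9⌋ = $18,286; SL = ⌊$93,219/4⌋ = $23,304 → take SL $23,304. Book value $86,415.
Year 7: DB = ⌊$86,415 × 150%/9⌋ = $14,402; SL = ⌊$69,915/3⌋ = $23,305 → take SL $23,305. Book value $63,110.

$23,305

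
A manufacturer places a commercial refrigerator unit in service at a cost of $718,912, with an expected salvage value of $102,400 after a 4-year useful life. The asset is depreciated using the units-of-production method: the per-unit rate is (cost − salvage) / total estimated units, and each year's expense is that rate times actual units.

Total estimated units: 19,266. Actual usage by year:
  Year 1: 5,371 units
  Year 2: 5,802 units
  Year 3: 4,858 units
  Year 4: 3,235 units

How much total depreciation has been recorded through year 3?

Depreciable base = $718,912 − $102,400 = $616,512.
Rate = $616,512 / 19,266 units = $32 per unit.
Year 1: 5,371 × $32 = $171,872. Book value $547,040.
Year 2: 5,802 × $32 = $185,664. Book value $361,376.
Year 3: 4,858 × $32 = $155,456. Book value $205,920.
Accumulated through year 3 = $718,912 − $205,920 = $512,992.

$512,992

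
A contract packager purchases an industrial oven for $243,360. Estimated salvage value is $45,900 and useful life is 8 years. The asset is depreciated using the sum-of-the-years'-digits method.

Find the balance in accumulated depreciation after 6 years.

$181,005

Depreciable base = $243,360 − $45,900 = $197,460.
Sum of the years' digits = 8+7+6+5+4+3+2+1 = 36.
Year 1: $197,460 × 8/36 = $43,880. Book value $199,480.
Year 2: $197,460 × 7/36 = $38,395. Book value $161,085.
Year 3: $197,460 × 6/36 = $32,910. Book value $128,175.
Year 4: $197,460 × 5/36 = $27,425. Book value $100,750.
Year 5: $197,460 × 4/36 = $21,940. Book value $78,810.
Year 6: $197,460 × 3/36 = $16,455. Book value $62,355.
Accumulated through year 6 = $243,360 − $62,355 = $181,005.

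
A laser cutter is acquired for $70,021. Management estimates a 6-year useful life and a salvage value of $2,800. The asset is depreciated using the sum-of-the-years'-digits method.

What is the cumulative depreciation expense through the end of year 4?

$57,618

Depreciable base = $70,021 − $2,800 = $67,221.
Sum of the years' digits = 6+5+4+3+2+1 = 21.
Year 1: $67,221 × 6/21 = $19,206. Book value $50,815.
Year 2: $67,221 × 5/21 = $16,005. Book value $34,810.
Year 3: $67,221 × 4/21 = $12,804. Book value $22,006.
Year 4: $67,221 × 3/21 = $9,603. Book value $12,403.
Accumulated through year 4 = $70,021 − $12,403 = $57,618.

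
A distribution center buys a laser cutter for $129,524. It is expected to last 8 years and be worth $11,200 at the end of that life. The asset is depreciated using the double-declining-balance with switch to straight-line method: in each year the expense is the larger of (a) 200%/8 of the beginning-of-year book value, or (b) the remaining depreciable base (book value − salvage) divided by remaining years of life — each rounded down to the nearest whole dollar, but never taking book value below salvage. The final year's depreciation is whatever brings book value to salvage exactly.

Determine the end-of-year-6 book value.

$23,054

Depreciable base = $129,524 − $11,200 = $118,324.
Year 1: DB = ⌊$129,524 × 200%/8⌋ = $32,381; SL = ⌊$118,324/8⌋ = $14,790 → take DB $32,381. Book value $97,143.
Year 2: DB = ⌊$97,143 × 200%/8⌋ = $24,285; SL = ⌊$85,943/7⌋ = $12,277 → take DB $24,285. Book value $72,858.
Year 3: DB = ⌊$72,858 × 200%/8⌋ = $18,214; SL = ⌊$61,658/6⌋ = $10,276 → take DB $18,214. Book value $54,644.
Year 4: DB = ⌊$54,644 × 200%/8⌋ = $13,661; SL = ⌊$43,444/5⌋ = $8,688 → take DB $13,661. Book value $40,983.
Year 5: DB = ⌊$40,983 × 200%/8⌋ = $10,245; SL = ⌊$29,783/4⌋ = $7,445 → take DB $10,245. Book value $30,738.
Year 6: DB = ⌊$30,738 × 200%/8⌋ = $7,684; SL = ⌊$19,538/3⌋ = $6,512 → take DB $7,684. Book value $23,054.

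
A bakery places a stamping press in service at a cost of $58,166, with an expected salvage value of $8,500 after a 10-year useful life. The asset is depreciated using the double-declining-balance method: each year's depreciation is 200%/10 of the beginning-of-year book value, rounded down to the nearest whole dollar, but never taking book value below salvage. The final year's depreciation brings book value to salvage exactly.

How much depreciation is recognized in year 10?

$0

Depreciable base = $58,166 − $8,500 = $49,666.
Year 1: ⌊$58,166 × 200%/10⌋ = $11,633. Book value $46,533.
Year 2: ⌊$46,533 × 200%/10⌋ = $9,306. Book value $37,227.
Year 3: ⌊$37,227 × 200%/10⌋ = $7,445. Book value $29,782.
Year 4: ⌊$29,782 × 200%/10⌋ = $5,956. Book value $23,826.
Year 5: ⌊$23,826 × 200%/10⌋ = $4,765. Book value $19,061.
Year 6: ⌊$19,061 × 200%/10⌋ = $3,812. Book value $15,249.
Year 7: ⌊$15,249 × 200%/10⌋ = $3,049. Book value $12,200.
Year 8: ⌊$12,200 × 200%/10⌋ = $2,440. Book value $9,760.
Year 9: ⌊$9,760 × 200%/10⌋ = $1,952, capped at $1,260. Book value $8,500.
Year 10 (final): $8,500 − $8,500 = $0. Book value $8,500.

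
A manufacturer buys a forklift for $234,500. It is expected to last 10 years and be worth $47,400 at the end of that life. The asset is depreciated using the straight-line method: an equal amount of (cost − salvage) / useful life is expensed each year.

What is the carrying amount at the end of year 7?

Depreciable base = $234,500 − $47,400 = $187,100.
Annual expense = $187,100 / 10 = $18,710.
End of year 1: book value $215,790.
End of year 2: book value $197,080.
End of year 3: book value $178,370.
End of year 4: book value $159,660.
End of year 5: book value $140,950.
End of year 6: book value $122,240.
End of year 7: book value $103,530.

$103,530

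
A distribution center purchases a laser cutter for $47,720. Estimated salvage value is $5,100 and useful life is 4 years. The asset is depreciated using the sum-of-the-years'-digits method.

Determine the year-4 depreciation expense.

Depreciable base = $47,720 − $5,100 = $42,620.
Sum of the years' digits = 4+3+2+1 = 10.
Year 1: $42,620 × 4/10 = $17,048. Book value $30,672.
Year 2: $42,620 × 3/10 = $12,786. Book value $17,886.
Year 3: $42,620 × 2/10 = $8,524. Book value $9,362.
Year 4: $42,620 × 1/10 = $4,262. Book value $5,100.

$4,262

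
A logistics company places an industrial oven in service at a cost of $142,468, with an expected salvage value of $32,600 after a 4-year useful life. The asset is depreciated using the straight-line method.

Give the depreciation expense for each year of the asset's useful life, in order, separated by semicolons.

$27,467; $27,467; $27,467; $27,467

Depreciable base = $142,468 − $32,600 = $109,868.
Annual expense = $109,868 / 4 = $27,467.
End of year 1: book value $115,001.
End of year 2: book value $87,534.
End of year 3: book value $60,067.
End of year 4: book value $32,600.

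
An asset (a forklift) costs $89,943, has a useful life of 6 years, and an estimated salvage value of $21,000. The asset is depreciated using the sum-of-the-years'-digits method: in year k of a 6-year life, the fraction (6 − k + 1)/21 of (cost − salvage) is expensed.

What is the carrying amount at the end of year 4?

$30,849

Depreciable base = $89,943 − $21,000 = $68,943.
Sum of the years' digits = 6+5+4+3+2+1 = 21.
Year 1: $68,943 × 6/21 = $19,698. Book value $70,245.
Year 2: $68,943 × 5/21 = $16,415. Book value $53,830.
Year 3: $68,943 × 4/21 = $13,132. Book value $40,698.
Year 4: $68,943 × 3/21 = $9,849. Book value $30,849.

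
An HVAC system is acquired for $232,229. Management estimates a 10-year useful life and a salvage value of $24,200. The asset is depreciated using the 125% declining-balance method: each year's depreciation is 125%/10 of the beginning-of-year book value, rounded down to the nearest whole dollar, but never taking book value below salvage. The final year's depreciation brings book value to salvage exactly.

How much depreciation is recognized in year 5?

Depreciable base = $232,229 − $24,200 = $208,029.
Year 1: ⌊$232,229 × 125%/10⌋ = $29,028. Book value $203,201.
Year 2: ⌊$203,201 × 125%/10⌋ = $25,400. Book value $177,801.
Year 3: ⌊$177,801 × 125%/10⌋ = $22,225. Book value $155,576.
Year 4: ⌊$155,576 × 125%/10⌋ = $19,447. Book value $136,129.
Year 5: ⌊$136,129 × 125%/10⌋ = $17,016. Book value $119,113.

$17,016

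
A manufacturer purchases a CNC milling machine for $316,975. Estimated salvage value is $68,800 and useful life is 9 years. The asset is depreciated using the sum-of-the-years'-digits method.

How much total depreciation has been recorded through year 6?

$215,085

Depreciable base = $316,975 − $68,800 = $248,175.
Sum of the years' digits = 9+8+7+6+5+4+3+2+1 = 45.
Year 1: $248,175 × 9/45 = $49,635. Book value $267,340.
Year 2: $248,175 × 8/45 = $44,120. Book value $223,220.
Year 3: $248,175 × 7/45 = $38,605. Book value $184,615.
Year 4: $248,175 × 6/45 = $33,090. Book value $151,525.
Year 5: $248,175 × 5/45 = $27,575. Book value $123,950.
Year 6: $248,175 × 4/45 = $22,060. Book value $101,890.
Accumulated through year 6 = $316,975 − $101,890 = $215,085.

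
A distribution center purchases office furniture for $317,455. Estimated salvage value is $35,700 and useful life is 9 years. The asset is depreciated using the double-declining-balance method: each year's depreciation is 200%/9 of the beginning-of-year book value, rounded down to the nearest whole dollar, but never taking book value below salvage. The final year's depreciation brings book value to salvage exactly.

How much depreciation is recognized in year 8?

$12,147

Depreciable base = $317,455 − $35,700 = $281,755.
Year 1: ⌊$317,455 × 200%/9⌋ = $70,545. Book value $246,910.
Year 2: ⌊$246,910 × 200%/9⌋ = $54,868. Book value $192,042.
Year 3: ⌊$192,042 × 200%/9⌋ = $42,676. Book value $149,366.
Year 4: ⌊$149,366 × 200%/9⌋ = $33,192. Book value $116,174.
Year 5: ⌊$116,174 × 200%/9⌋ = $25,816. Book value $90,358.
Year 6: ⌊$90,358 × 200%/9⌋ = $20,079. Book value $70,279.
Year 7: ⌊$70,279 × 200%/9⌋ = $15,617. Book value $54,662.
Year 8: ⌊$54,662 × 200%/9⌋ = $12,147. Book value $42,515.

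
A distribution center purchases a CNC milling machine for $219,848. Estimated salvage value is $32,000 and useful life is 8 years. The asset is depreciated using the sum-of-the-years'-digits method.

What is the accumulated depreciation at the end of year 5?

Depreciable base = $219,848 − $32,000 = $187,848.
Sum of the years' digits = 8+7+6+5+4+3+2+1 = 36.
Year 1: $187,848 × 8/36 = $41,744. Book value $178,104.
Year 2: $187,848 × 7/36 = $36,526. Book value $141,578.
Year 3: $187,848 × 6/36 = $31,308. Book value $110,270.
Year 4: $187,848 × 5/36 = $26,090. Book value $84,180.
Year 5: $187,848 × 4/36 = $20,872. Book value $63,308.
Accumulated through year 5 = $219,848 − $63,308 = $156,540.

$156,540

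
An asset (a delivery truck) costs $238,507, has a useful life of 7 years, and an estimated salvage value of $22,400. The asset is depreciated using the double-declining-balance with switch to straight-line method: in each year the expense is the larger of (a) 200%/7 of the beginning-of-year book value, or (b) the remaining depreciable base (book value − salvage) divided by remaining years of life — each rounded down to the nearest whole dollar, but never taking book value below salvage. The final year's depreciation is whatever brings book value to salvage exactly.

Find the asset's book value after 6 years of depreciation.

Depreciable base = $238,507 − $22,400 = $216,107.
Year 1: DB = ⌊$238,507 × 200%/7⌋ = $68,144; SL = ⌊$216,107/7⌋ = $30,872 → take DB $68,144. Book value $170,363.
Year 2: DB = ⌊$170,363 × 200%/7⌋ = $48,675; SL = ⌊$147,963/6⌋ = $24,660 → take DB $48,675. Book value $121,688.
Year 3: DB = ⌊$121,688 × 200%/7⌋ = $34,768; SL = ⌊$99,288/5⌋ = $19,857 → take DB $34,768. Book value $86,920.
Year 4: DB = ⌊$86,920 × 200%/7⌋ = $24,834; SL = ⌊$64,520/4⌋ = $16,130 → take DB $24,834. Book value $62,086.
Year 5: DB = ⌊$62,086 × 200%/7⌋ = $17,738; SL = ⌊$39,686/3⌋ = $13,228 → take DB $17,738. Book value $44,348.
Year 6: DB = ⌊$44,348 × 200%/7⌋ = $12,670; SL = ⌊$21,948/2⌋ = $10,974 → take DB $12,670. Book value $31,678.

$31,678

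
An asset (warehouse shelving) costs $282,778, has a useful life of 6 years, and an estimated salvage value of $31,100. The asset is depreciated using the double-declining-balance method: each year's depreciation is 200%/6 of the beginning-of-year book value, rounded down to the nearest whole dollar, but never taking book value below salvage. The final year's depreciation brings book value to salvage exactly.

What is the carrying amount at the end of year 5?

$37,239

Depreciable base = $282,778 − $31,100 = $251,678.
Year 1: ⌊$282,778 × 200%/6⌋ = $94,259. Book value $188,519.
Year 2: ⌊$188,519 × 200%/6⌋ = $62,839. Book value $125,680.
Year 3: ⌊$125,680 × 200%/6⌋ = $41,893. Book value $83,787.
Year 4: ⌊$83,787 × 200%/6⌋ = $27,929. Book value $55,858.
Year 5: ⌊$55,858 × 200%/6⌋ = $18,619. Book value $37,239.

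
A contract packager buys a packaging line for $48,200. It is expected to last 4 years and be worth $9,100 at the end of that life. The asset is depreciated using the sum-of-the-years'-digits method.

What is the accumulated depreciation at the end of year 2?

$27,370

Depreciable base = $48,200 − $9,100 = $39,100.
Sum of the years' digits = 4+3+2+1 = 10.
Year 1: $39,100 × 4/10 = $15,640. Book value $32,560.
Year 2: $39,100 × 3/10 = $11,730. Book value $20,830.
Accumulated through year 2 = $48,200 − $20,830 = $27,370.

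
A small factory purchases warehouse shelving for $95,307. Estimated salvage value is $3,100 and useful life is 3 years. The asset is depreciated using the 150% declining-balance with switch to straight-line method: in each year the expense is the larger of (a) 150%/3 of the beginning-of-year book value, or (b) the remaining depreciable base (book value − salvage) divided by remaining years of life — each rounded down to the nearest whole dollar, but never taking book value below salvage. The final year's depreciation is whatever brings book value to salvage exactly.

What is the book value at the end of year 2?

$23,827

Depreciable base = $95,307 − $3,100 = $92,207.
Year 1: DB = ⌊$95,307 × 150%/3⌋ = $47,653; SL = ⌊$92,207/3⌋ = $30,735 → take DB $47,653. Book value $47,654.
Year 2: DB = ⌊$47,654 × 150%/3⌋ = $23,827; SL = ⌊$44,554/2⌋ = $22,277 → take DB $23,827. Book value $23,827.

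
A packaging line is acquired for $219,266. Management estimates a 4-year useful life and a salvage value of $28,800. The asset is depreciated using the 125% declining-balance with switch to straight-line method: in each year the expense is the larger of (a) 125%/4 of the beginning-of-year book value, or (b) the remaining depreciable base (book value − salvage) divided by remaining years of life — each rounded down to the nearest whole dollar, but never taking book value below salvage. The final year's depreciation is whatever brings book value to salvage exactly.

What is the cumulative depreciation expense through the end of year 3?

Depreciable base = $219,266 − $28,800 = $190,466.
Year 1: DB = ⌊$219,266 × 125%/4⌋ = $68,520; SL = ⌊$190,466/4⌋ = $47,616 → take DB $68,520. Book value $150,746.
Year 2: DB = ⌊$150,746 × 125%/4⌋ = $47,108; SL = ⌊$121,946/3⌋ = $40,648 → take DB $47,108. Book value $103,638.
Year 3: DB = ⌊$103,638 × 125%/4⌋ = $32,386; SL = ⌊$74,838/2⌋ = $37,419 → take SL $37,419. Book value $66,219.
Accumulated through year 3 = $219,266 − $66,219 = $153,047.

$153,047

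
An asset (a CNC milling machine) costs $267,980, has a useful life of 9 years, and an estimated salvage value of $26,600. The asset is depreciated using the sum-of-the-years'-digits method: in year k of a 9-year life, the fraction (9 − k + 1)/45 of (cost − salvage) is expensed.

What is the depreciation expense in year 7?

$16,092

Depreciable base = $267,980 − $26,600 = $241,380.
Sum of the years' digits = 9+8+7+6+5+4+3+2+1 = 45.
Year 1: $241,380 × 9/45 = $48,276. Book value $219,704.
Year 2: $241,380 × 8/45 = $42,912. Book value $176,792.
Year 3: $241,380 × 7/45 = $37,548. Book value $139,244.
Year 4: $241,380 × 6/45 = $32,184. Book value $107,060.
Year 5: $241,380 × 5/45 = $26,820. Book value $80,240.
Year 6: $241,380 × 4/45 = $21,456. Book value $58,784.
Year 7: $241,380 × 3/45 = $16,092. Book value $42,692.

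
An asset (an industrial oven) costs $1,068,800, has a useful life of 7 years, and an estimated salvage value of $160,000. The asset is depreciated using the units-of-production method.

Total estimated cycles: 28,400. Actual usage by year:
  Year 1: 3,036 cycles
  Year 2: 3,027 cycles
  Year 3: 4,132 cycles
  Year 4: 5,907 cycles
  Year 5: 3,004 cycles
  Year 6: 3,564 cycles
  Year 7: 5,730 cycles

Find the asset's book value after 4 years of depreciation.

Depreciable base = $1,068,800 − $160,000 = $908,800.
Rate = $908,800 / 28,400 cycles = $32 per cycle.
Year 1: 3,036 × $32 = $97,152. Book value $971,648.
Year 2: 3,027 × $32 = $96,864. Book value $874,784.
Year 3: 4,132 × $32 = $132,224. Book value $742,560.
Year 4: 5,907 × $32 = $189,024. Book value $553,536.

$553,536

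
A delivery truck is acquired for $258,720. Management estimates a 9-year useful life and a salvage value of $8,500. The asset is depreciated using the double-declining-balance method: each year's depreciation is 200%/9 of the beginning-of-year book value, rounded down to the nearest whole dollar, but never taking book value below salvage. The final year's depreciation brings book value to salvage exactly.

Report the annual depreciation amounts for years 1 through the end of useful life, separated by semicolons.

$57,493; $44,717; $34,780; $27,051; $21,039; $16,364; $12,728; $9,899; $26,149

Depreciable base = $258,720 − $8,500 = $250,220.
Year 1: ⌊$258,720 × 200%/9⌋ = $57,493. Book value $201,227.
Year 2: ⌊$201,227 × 200%/9⌋ = $44,717. Book value $156,510.
Year 3: ⌊$156,510 × 200%/9⌋ = $34,780. Book value $121,730.
Year 4: ⌊$121,730 × 200%/9⌋ = $27,051. Book value $94,679.
Year 5: ⌊$94,679 × 200%/9⌋ = $21,039. Book value $73,640.
Year 6: ⌊$73,640 × 200%/9⌋ = $16,364. Book value $57,276.
Year 7: ⌊$57,276 × 200%/9⌋ = $12,728. Book value $44,548.
Year 8: ⌊$44,548 × 200%/9⌋ = $9,899. Book value $34,649.
Year 9 (final): $34,649 − $8,500 = $26,149. Book value $8,500.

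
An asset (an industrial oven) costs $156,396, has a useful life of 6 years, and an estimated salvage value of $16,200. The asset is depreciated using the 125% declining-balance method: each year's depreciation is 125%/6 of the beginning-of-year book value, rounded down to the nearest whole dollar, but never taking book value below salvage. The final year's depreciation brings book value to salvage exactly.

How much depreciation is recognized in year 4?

$16,166

Depreciable base = $156,396 − $16,200 = $140,196.
Year 1: ⌊$156,396 × 125%/6⌋ = $32,582. Book value $123,814.
Year 2: ⌊$123,814 × 125%/6⌋ = $25,794. Book value $98,020.
Year 3: ⌊$98,020 × 125%/6⌋ = $20,420. Book value $77,600.
Year 4: ⌊$77,600 × 125%/6⌋ = $16,166. Book value $61,434.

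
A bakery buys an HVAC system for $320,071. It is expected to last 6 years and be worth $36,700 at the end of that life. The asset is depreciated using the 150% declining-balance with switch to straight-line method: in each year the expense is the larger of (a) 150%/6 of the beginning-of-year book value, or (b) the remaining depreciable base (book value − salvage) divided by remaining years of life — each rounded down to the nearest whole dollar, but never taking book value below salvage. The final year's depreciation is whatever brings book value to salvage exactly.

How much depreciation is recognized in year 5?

Depreciable base = $320,071 − $36,700 = $283,371.
Year 1: DB = ⌊$320,071 × 150%/6⌋ = $80,017; SL = ⌊$283,371/6⌋ = $47,228 → take DB $80,017. Book value $240,054.
Year 2: DB = ⌊$240,054 × 150%/6⌋ = $60,013; SL = ⌊$203,354/5⌋ = $40,670 → take DB $60,013. Book value $180,041.
Year 3: DB = ⌊$180,041 × 150%/6⌋ = $45,010; SL = ⌊$143,341/4⌋ = $35,835 → take DB $45,010. Book value $135,031.
Year 4: DB = ⌊$135,031 × 150%/6⌋ = $33,757; SL = ⌊$98,331/3⌋ = $32,777 → take DB $33,757. Book value $101,274.
Year 5: DB = ⌊$101,274 × 150%/6⌋ = $25,318; SL = ⌊$64,574/2⌋ = $32,287 → take SL $32,287. Book value $68,987.

$32,287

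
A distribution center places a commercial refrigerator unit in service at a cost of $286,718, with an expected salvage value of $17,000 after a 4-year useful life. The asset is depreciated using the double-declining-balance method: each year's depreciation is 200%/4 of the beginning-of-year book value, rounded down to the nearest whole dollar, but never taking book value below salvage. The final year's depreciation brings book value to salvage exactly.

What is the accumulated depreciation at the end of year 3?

$250,878

Depreciable base = $286,718 − $17,000 = $269,718.
Year 1: ⌊$286,718 × 200%/4⌋ = $143,359. Book value $143,359.
Year 2: ⌊$143,359 × 200%/4⌋ = $71,679. Book value $71,680.
Year 3: ⌊$71,680 × 200%/4⌋ = $35,840. Book value $35,840.
Accumulated through year 3 = $286,718 − $35,840 = $250,878.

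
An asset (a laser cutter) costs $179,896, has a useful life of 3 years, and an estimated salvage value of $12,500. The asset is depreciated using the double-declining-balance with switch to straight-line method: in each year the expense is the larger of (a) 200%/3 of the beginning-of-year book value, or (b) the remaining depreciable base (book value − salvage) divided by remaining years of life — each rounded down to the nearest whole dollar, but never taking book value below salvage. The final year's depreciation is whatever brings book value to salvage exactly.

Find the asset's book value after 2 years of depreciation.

Depreciable base = $179,896 − $12,500 = $167,396.
Year 1: DB = ⌊$179,896 × 200%/3⌋ = $119,930; SL = ⌊$167,396/3⌋ = $55,798 → take DB $119,930. Book value $59,966.
Year 2: DB = ⌊$59,966 × 200%/3⌋ = $39,977; SL = ⌊$47,466/2⌋ = $23,733 → take DB $39,977. Book value $19,989.

$19,989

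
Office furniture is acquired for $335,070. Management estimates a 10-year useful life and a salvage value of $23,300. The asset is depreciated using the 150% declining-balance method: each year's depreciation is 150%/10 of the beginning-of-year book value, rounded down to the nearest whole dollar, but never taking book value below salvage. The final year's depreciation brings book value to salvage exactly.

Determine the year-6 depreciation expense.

$22,301

Depreciable base = $335,070 − $23,300 = $311,770.
Year 1: ⌊$335,070 × 150%/10⌋ = $50,260. Book value $284,810.
Year 2: ⌊$284,810 × 150%/10⌋ = $42,721. Book value $242,089.
Year 3: ⌊$242,089 × 150%/10⌋ = $36,313. Book value $205,776.
Year 4: ⌊$205,776 × 150%/10⌋ = $30,866. Book value $174,910.
Year 5: ⌊$174,910 × 150%/10⌋ = $26,236. Book value $148,674.
Year 6: ⌊$148,674 × 150%/10⌋ = $22,301. Book value $126,373.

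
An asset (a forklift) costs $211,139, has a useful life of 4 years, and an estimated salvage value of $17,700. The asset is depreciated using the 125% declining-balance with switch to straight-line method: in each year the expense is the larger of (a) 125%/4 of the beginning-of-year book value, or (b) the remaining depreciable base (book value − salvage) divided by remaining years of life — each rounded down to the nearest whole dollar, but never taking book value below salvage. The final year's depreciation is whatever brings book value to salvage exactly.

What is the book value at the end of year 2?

$99,797

Depreciable base = $211,139 − $17,700 = $193,439.
Year 1: DB = ⌊$211,139 × 125%/4⌋ = $65,980; SL = ⌊$193,439/4⌋ = $48,359 → take DB $65,980. Book value $145,159.
Year 2: DB = ⌊$145,159 × 125%/4⌋ = $45,362; SL = ⌊$127,459/3⌋ = $42,486 → take DB $45,362. Book value $99,797.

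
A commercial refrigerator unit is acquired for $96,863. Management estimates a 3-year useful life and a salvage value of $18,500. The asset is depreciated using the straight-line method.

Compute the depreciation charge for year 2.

Depreciable base = $96,863 − $18,500 = $78,363.
Annual expense = $78,363 / 3 = $26,121.

$26,121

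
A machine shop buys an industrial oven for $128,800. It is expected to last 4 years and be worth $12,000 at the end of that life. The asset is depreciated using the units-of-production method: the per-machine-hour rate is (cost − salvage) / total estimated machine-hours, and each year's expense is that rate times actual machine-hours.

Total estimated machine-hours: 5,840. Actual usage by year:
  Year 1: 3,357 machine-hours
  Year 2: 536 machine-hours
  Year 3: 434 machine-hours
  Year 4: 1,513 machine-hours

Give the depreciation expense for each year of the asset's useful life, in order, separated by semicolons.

Depreciable base = $128,800 − $12,000 = $116,800.
Rate = $116,800 / 5,840 machine-hours = $20 per machine-hour.
Year 1: 3,357 × $20 = $67,140. Book value $61,660.
Year 2: 536 × $20 = $10,720. Book value $50,940.
Year 3: 434 × $20 = $8,680. Book value $42,260.
Year 4: 1,513 × $20 = $30,260. Book value $12,000.

$67,140; $10,720; $8,680; $30,260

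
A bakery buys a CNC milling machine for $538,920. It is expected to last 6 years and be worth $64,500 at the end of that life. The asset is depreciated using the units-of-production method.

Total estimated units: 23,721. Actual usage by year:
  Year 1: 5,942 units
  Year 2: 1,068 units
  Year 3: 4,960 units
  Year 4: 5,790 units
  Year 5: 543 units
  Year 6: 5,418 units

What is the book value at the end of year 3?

$299,520

Depreciable base = $538,920 − $64,500 = $474,420.
Rate = $474,420 / 23,721 units = $20 per unit.
Year 1: 5,942 × $20 = $118,840. Book value $420,080.
Year 2: 1,068 × $20 = $21,360. Book value $398,720.
Year 3: 4,960 × $20 = $99,200. Book value $299,520.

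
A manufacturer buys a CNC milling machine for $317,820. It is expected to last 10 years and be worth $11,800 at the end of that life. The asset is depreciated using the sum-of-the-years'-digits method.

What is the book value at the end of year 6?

$67,440

Depreciable base = $317,820 − $11,800 = $306,020.
Sum of the years' digits = 10+9+8+7+6+5+4+3+2+1 = 55.
Year 1: $306,020 × 10/55 = $55,640. Book value $262,180.
Year 2: $306,020 × 9/55 = $50,076. Book value $212,104.
Year 3: $306,020 × 8/55 = $44,512. Book value $167,592.
Year 4: $306,020 × 7/55 = $38,948. Book value $128,644.
Year 5: $306,020 × 6/55 = $33,384. Book value $95,260.
Year 6: $306,020 × 5/55 = $27,820. Book value $67,440.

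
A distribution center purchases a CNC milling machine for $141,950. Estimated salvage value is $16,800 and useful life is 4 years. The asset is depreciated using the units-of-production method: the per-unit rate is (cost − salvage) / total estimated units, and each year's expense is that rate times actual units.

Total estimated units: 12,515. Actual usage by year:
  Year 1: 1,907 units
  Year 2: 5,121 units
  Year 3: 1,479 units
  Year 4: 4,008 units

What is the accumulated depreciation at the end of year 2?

Depreciable base = $141,950 − $16,800 = $125,150.
Rate = $125,150 / 12,515 units = $10 per unit.
Year 1: 1,907 × $10 = $19,070. Book value $122,880.
Year 2: 5,121 × $10 = $51,210. Book value $71,670.
Accumulated through year 2 = $141,950 − $71,670 = $70,280.

$70,280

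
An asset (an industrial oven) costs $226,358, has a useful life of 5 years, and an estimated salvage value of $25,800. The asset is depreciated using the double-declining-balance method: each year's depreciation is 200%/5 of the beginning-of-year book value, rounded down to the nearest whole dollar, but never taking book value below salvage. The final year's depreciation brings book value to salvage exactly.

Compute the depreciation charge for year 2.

$54,326

Depreciable base = $226,358 − $25,800 = $200,558.
Year 1: ⌊$226,358 × 200%/5⌋ = $90,543. Book value $135,815.
Year 2: ⌊$135,815 × 200%/5⌋ = $54,326. Book value $81,489.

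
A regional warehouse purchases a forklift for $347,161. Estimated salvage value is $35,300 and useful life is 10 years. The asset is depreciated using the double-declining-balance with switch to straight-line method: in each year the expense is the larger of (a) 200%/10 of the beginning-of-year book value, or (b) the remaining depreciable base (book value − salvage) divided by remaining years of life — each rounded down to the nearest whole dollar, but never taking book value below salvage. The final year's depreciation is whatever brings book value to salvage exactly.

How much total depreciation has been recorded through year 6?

Depreciable base = $347,161 − $35,300 = $311,861.
Year 1: DB = ⌊$347,161 × 200%/10⌋ = $69,432; SL = ⌊$311,861/10⌋ = $31,186 → take DB $69,432. Book value $277,729.
Year 2: DB = ⌊$277,729 × 200%/10⌋ = $55,545; SL = ⌊$242,429/9⌋ = $26,936 → take DB $55,545. Book value $222,184.
Year 3: DB = ⌊$222,184 × 200%/10⌋ = $44,436; SL = ⌊$186,884/8⌋ = $23,360 → take DB $44,436. Book value $177,748.
Year 4: DB = ⌊$177,748 × 200%/10⌋ = $35,549; SL = ⌊$142,448/7⌋ = $20,349 → take DB $35,549. Book value $142,199.
Year 5: DB = ⌊$142,199 × 200%/10⌋ = $28,439; SL = ⌊$106,899/6⌋ = $17,816 → take DB $28,439. Book value $113,760.
Year 6: DB = ⌊$113,760 × 200%/10⌋ = $22,752; SL = ⌊$78,460/5⌋ = $15,692 → take DB $22,752. Book value $91,008.
Accumulated through year 6 = $347,161 − $91,008 = $256,153.

$256,153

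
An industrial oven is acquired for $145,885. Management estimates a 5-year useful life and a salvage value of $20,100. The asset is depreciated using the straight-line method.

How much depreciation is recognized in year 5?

Depreciable base = $145,885 − $20,100 = $125,785.
Annual expense = $125,785 / 5 = $25,157.

$25,157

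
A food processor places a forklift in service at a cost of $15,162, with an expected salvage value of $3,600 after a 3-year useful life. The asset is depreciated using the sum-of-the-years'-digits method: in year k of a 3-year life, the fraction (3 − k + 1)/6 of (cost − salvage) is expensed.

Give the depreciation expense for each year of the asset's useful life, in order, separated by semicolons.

Depreciable base = $15,162 − $3,600 = $11,562.
Sum of the years' digits = 3+2+1 = 6.
Year 1: $11,562 × 3/6 = $5,781. Book value $9,381.
Year 2: $11,562 × 2/6 = $3,854. Book value $5,527.
Year 3: $11,562 × 1/6 = $1,927. Book value $3,600.

$5,781; $3,854; $1,927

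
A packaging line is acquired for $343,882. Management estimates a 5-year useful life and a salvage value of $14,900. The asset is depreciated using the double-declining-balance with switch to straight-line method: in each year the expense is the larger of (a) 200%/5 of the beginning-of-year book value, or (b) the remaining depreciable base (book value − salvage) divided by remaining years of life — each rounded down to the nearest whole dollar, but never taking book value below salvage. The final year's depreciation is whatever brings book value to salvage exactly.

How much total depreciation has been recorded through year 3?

Depreciable base = $343,882 − $14,900 = $328,982.
Year 1: DB = ⌊$343,882 × 200%/5⌋ = $137,552; SL = ⌊$328,982/5⌋ = $65,796 → take DB $137,552. Book value $206,330.
Year 2: DB = ⌊$206,330 × 200%/5⌋ = $82,532; SL = ⌊$191,430/4⌋ = $47,857 → take DB $82,532. Book value $123,798.
Year 3: DB = ⌊$123,798 × 200%/5⌋ = $49,519; SL = ⌊$108,898/3⌋ = $36,299 → take DB $49,519. Book value $74,279.
Accumulated through year 3 = $343,882 − $74,279 = $269,603.

$269,603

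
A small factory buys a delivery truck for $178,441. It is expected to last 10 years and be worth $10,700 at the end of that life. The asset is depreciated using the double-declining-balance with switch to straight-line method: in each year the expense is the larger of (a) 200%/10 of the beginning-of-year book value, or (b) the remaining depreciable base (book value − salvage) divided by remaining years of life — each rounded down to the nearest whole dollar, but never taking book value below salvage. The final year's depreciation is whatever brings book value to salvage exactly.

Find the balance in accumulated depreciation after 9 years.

Depreciable base = $178,441 − $10,700 = $167,741.
Year 1: DB = ⌊$178,441 × 200%/10⌋ = $35,688; SL = ⌊$167,741/10⌋ = $16,774 → take DB $35,688. Book value $142,753.
Year 2: DB = ⌊$142,753 × 200%/10⌋ = $28,550; SL = ⌊$132,053/9⌋ = $14,672 → take DB $28,550. Book value $114,203.
Year 3: DB = ⌊$114,203 × 200%/10⌋ = $22,840; SL = ⌊$103,503/8⌋ = $12,937 → take DB $22,840. Book value $91,363.
Year 4: DB = ⌊$91,363 × 200%/10⌋ = $18,272; SL = ⌊$80,663/7⌋ = $11,523 → take DB $18,272. Book value $73,091.
Year 5: DB = ⌊$73,091 × 200%/10⌋ = $14,618; SL = ⌊$62,391/6⌋ = $10,398 → take DB $14,618. Book value $58,473.
Year 6: DB = ⌊$58,473 × 200%/10⌋ = $11,694; SL = ⌊$47,773/5⌋ = $9,554 → take DB $11,694. Book value $46,779.
Year 7: DB = ⌊$46,779 × 200%/10⌋ = $9,355; SL = ⌊$36,079/4⌋ = $9,019 → take DB $9,355. Book value $37,424.
Year 8: DB = ⌊$37,424 × 200%/10⌋ = $7,484; SL = ⌊$26,724/3⌋ = $8,908 → take SL $8,908. Book value $28,516.
Year 9: DB = ⌊$28,516 × 200%/10⌋ = $5,703; SL = ⌊$17,816/2⌋ = $8,908 → take SL $8,908. Book value $19,608.
Accumulated through year 9 = $178,441 − $19,608 = $158,833.

$158,833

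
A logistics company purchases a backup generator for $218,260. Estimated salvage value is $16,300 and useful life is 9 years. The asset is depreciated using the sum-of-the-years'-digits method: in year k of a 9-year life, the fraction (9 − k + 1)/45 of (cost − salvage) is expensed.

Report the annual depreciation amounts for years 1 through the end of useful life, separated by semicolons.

$40,392; $35,904; $31,416; $26,928; $22,440; $17,952; $13,464; $8,976; $4,488

Depreciable base = $218,260 − $16,300 = $201,960.
Sum of the years' digits = 9+8+7+6+5+4+3+2+1 = 45.
Year 1: $201,960 × 9/45 = $40,392. Book value $177,868.
Year 2: $201,960 × 8/45 = $35,904. Book value $141,964.
Year 3: $201,960 × 7/45 = $31,416. Book value $110,548.
Year 4: $201,960 × 6/45 = $26,928. Book value $83,620.
Year 5: $201,960 × 5/45 = $22,440. Book value $61,180.
Year 6: $201,960 × 4/45 = $17,952. Book value $43,228.
Year 7: $201,960 × 3/45 = $13,464. Book value $29,764.
Year 8: $201,960 × 2/45 = $8,976. Book value $20,788.
Year 9: $201,960 × 1/45 = $4,488. Book value $16,300.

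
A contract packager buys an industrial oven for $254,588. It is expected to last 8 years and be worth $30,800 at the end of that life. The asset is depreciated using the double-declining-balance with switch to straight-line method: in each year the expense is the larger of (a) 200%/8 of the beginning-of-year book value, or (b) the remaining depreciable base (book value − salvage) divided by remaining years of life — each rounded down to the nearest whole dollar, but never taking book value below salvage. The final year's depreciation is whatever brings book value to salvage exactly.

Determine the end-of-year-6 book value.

$45,312

Depreciable base = $254,588 − $30,800 = $223,788.
Year 1: DB = ⌊$254,588 × 200%/8⌋ = $63,647; SL = ⌊$223,788/8⌋ = $27,973 → take DB $63,647. Book value $190,941.
Year 2: DB = ⌊$190,941 × 200%/8⌋ = $47,735; SL = ⌊$160,141/7⌋ = $22,877 → take DB $47,735. Book value $143,206.
Year 3: DB = ⌊$143,206 × 200%/8⌋ = $35,801; SL = ⌊$112,406/6⌋ = $18,734 → take DB $35,801. Book value $107,405.
Year 4: DB = ⌊$107,405 × 200%/8⌋ = $26,851; SL = ⌊$76,605/5⌋ = $15,321 → take DB $26,851. Book value $80,554.
Year 5: DB = ⌊$80,554 × 200%/8⌋ = $20,138; SL = ⌊$49,754/4⌋ = $12,438 → take DB $20,138. Book value $60,416.
Year 6: DB = ⌊$60,416 × 200%/8⌋ = $15,104; SL = ⌊$29,616/3⌋ = $9,872 → take DB $15,104. Book value $45,312.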